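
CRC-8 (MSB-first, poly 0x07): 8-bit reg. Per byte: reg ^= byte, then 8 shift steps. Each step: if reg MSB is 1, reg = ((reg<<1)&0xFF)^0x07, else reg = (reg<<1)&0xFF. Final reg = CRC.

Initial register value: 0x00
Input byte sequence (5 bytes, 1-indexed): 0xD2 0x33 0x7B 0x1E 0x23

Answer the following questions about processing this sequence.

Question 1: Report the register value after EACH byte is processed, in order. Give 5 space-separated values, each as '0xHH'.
0x30 0x09 0x59 0xD2 0xD9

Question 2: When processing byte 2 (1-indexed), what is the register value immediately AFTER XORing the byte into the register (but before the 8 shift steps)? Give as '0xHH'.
Answer: 0x03

Derivation:
Register before byte 2: 0x30
Byte 2: 0x33
0x30 XOR 0x33 = 0x03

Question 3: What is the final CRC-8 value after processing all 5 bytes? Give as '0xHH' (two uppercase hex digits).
Answer: 0xD9

Derivation:
After byte 1 (0xD2): reg=0x30
After byte 2 (0x33): reg=0x09
After byte 3 (0x7B): reg=0x59
After byte 4 (0x1E): reg=0xD2
After byte 5 (0x23): reg=0xD9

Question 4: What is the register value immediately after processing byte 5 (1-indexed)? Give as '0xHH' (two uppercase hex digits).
After byte 1 (0xD2): reg=0x30
After byte 2 (0x33): reg=0x09
After byte 3 (0x7B): reg=0x59
After byte 4 (0x1E): reg=0xD2
After byte 5 (0x23): reg=0xD9

Answer: 0xD9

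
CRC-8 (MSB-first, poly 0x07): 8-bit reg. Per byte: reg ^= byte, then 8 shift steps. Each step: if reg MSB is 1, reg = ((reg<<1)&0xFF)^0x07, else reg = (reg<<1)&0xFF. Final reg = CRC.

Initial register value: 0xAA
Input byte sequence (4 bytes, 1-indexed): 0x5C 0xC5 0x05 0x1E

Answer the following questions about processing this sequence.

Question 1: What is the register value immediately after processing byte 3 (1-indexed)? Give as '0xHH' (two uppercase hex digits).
After byte 1 (0x5C): reg=0xCC
After byte 2 (0xC5): reg=0x3F
After byte 3 (0x05): reg=0xA6

Answer: 0xA6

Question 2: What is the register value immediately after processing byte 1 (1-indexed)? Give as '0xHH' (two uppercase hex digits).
Answer: 0xCC

Derivation:
After byte 1 (0x5C): reg=0xCC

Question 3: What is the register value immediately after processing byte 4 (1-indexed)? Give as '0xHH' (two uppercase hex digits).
After byte 1 (0x5C): reg=0xCC
After byte 2 (0xC5): reg=0x3F
After byte 3 (0x05): reg=0xA6
After byte 4 (0x1E): reg=0x21

Answer: 0x21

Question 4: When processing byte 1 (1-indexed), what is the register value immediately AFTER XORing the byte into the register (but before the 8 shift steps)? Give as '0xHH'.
Answer: 0xF6

Derivation:
Register before byte 1: 0xAA
Byte 1: 0x5C
0xAA XOR 0x5C = 0xF6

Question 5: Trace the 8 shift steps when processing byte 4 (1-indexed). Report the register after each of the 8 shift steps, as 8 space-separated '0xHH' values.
Answer: 0x77 0xEE 0xDB 0xB1 0x65 0xCA 0x93 0x21

Derivation:
After byte 1 (0x5C): reg=0xCC
After byte 2 (0xC5): reg=0x3F
After byte 3 (0x05): reg=0xA6
Register before byte 4: 0xA6
After XOR with byte 0x1E: 0xB8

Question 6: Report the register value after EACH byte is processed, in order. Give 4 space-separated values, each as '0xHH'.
0xCC 0x3F 0xA6 0x21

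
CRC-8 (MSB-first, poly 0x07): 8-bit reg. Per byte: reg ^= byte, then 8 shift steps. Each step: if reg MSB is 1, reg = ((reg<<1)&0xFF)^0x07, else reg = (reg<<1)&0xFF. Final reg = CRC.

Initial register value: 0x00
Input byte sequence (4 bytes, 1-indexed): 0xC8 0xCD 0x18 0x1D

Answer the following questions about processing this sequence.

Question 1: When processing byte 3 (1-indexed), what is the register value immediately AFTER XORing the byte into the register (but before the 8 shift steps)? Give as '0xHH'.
Answer: 0x30

Derivation:
Register before byte 3: 0x28
Byte 3: 0x18
0x28 XOR 0x18 = 0x30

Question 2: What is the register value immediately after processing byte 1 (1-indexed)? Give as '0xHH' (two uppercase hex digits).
Answer: 0x76

Derivation:
After byte 1 (0xC8): reg=0x76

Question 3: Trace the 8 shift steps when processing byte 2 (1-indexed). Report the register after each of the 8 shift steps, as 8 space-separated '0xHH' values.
Answer: 0x71 0xE2 0xC3 0x81 0x05 0x0A 0x14 0x28

Derivation:
After byte 1 (0xC8): reg=0x76
Register before byte 2: 0x76
After XOR with byte 0xCD: 0xBB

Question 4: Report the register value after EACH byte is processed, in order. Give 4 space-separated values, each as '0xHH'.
0x76 0x28 0x90 0xAA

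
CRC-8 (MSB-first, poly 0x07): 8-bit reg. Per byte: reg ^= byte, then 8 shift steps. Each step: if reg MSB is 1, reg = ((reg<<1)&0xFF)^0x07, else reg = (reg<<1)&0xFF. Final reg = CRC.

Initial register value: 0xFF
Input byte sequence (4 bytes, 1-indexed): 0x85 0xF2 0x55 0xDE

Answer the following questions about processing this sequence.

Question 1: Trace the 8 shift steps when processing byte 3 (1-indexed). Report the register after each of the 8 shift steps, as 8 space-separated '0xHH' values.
Answer: 0x4D 0x9A 0x33 0x66 0xCC 0x9F 0x39 0x72

Derivation:
After byte 1 (0x85): reg=0x61
After byte 2 (0xF2): reg=0xF0
Register before byte 3: 0xF0
After XOR with byte 0x55: 0xA5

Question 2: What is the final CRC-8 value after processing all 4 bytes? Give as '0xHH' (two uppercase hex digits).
After byte 1 (0x85): reg=0x61
After byte 2 (0xF2): reg=0xF0
After byte 3 (0x55): reg=0x72
After byte 4 (0xDE): reg=0x4D

Answer: 0x4D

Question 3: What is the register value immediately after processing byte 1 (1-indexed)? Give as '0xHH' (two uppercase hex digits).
After byte 1 (0x85): reg=0x61

Answer: 0x61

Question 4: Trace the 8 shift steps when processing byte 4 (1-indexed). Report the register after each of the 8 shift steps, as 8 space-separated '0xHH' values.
After byte 1 (0x85): reg=0x61
After byte 2 (0xF2): reg=0xF0
After byte 3 (0x55): reg=0x72
Register before byte 4: 0x72
After XOR with byte 0xDE: 0xAC

Answer: 0x5F 0xBE 0x7B 0xF6 0xEB 0xD1 0xA5 0x4D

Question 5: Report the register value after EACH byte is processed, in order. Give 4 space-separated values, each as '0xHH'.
0x61 0xF0 0x72 0x4D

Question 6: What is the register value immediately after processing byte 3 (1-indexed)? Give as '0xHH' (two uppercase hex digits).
After byte 1 (0x85): reg=0x61
After byte 2 (0xF2): reg=0xF0
After byte 3 (0x55): reg=0x72

Answer: 0x72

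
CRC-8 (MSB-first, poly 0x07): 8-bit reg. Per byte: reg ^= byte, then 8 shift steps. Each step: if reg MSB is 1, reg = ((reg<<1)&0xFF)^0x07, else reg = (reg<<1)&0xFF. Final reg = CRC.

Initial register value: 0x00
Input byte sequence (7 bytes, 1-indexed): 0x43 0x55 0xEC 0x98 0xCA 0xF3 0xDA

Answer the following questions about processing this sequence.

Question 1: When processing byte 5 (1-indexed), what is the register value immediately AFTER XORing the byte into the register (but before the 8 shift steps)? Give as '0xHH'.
Answer: 0xF1

Derivation:
Register before byte 5: 0x3B
Byte 5: 0xCA
0x3B XOR 0xCA = 0xF1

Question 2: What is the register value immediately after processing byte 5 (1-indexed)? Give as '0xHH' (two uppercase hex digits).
After byte 1 (0x43): reg=0xCE
After byte 2 (0x55): reg=0xC8
After byte 3 (0xEC): reg=0xFC
After byte 4 (0x98): reg=0x3B
After byte 5 (0xCA): reg=0xD9

Answer: 0xD9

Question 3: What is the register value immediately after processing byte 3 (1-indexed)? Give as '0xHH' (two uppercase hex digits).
Answer: 0xFC

Derivation:
After byte 1 (0x43): reg=0xCE
After byte 2 (0x55): reg=0xC8
After byte 3 (0xEC): reg=0xFC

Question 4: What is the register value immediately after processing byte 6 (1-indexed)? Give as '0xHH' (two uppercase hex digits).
Answer: 0xD6

Derivation:
After byte 1 (0x43): reg=0xCE
After byte 2 (0x55): reg=0xC8
After byte 3 (0xEC): reg=0xFC
After byte 4 (0x98): reg=0x3B
After byte 5 (0xCA): reg=0xD9
After byte 6 (0xF3): reg=0xD6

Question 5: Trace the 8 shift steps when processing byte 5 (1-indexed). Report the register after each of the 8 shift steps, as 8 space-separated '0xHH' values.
Answer: 0xE5 0xCD 0x9D 0x3D 0x7A 0xF4 0xEF 0xD9

Derivation:
After byte 1 (0x43): reg=0xCE
After byte 2 (0x55): reg=0xC8
After byte 3 (0xEC): reg=0xFC
After byte 4 (0x98): reg=0x3B
Register before byte 5: 0x3B
After XOR with byte 0xCA: 0xF1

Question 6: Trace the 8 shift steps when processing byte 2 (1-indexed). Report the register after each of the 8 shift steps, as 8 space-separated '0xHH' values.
After byte 1 (0x43): reg=0xCE
Register before byte 2: 0xCE
After XOR with byte 0x55: 0x9B

Answer: 0x31 0x62 0xC4 0x8F 0x19 0x32 0x64 0xC8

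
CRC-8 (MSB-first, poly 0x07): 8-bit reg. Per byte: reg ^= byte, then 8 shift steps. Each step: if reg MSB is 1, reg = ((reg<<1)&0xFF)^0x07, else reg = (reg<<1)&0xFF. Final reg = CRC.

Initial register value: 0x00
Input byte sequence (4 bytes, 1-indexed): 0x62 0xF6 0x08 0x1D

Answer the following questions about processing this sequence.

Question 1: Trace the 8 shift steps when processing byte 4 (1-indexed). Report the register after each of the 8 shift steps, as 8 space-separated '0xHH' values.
Answer: 0xB8 0x77 0xEE 0xDB 0xB1 0x65 0xCA 0x93

Derivation:
After byte 1 (0x62): reg=0x29
After byte 2 (0xF6): reg=0x13
After byte 3 (0x08): reg=0x41
Register before byte 4: 0x41
After XOR with byte 0x1D: 0x5C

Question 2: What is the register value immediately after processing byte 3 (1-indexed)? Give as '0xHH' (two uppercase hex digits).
After byte 1 (0x62): reg=0x29
After byte 2 (0xF6): reg=0x13
After byte 3 (0x08): reg=0x41

Answer: 0x41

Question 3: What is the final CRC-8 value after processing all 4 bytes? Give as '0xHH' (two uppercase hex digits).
Answer: 0x93

Derivation:
After byte 1 (0x62): reg=0x29
After byte 2 (0xF6): reg=0x13
After byte 3 (0x08): reg=0x41
After byte 4 (0x1D): reg=0x93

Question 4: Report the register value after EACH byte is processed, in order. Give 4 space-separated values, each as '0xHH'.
0x29 0x13 0x41 0x93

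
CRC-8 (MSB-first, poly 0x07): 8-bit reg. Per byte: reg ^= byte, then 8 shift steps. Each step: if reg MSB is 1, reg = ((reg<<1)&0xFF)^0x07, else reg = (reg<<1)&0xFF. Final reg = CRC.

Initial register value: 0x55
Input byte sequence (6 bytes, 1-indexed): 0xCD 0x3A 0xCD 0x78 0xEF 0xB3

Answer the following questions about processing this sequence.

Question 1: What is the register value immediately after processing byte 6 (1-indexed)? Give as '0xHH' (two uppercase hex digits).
Answer: 0x44

Derivation:
After byte 1 (0xCD): reg=0xC1
After byte 2 (0x3A): reg=0xEF
After byte 3 (0xCD): reg=0xEE
After byte 4 (0x78): reg=0xEB
After byte 5 (0xEF): reg=0x1C
After byte 6 (0xB3): reg=0x44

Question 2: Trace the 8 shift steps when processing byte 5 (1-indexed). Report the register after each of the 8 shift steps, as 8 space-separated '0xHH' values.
Answer: 0x08 0x10 0x20 0x40 0x80 0x07 0x0E 0x1C

Derivation:
After byte 1 (0xCD): reg=0xC1
After byte 2 (0x3A): reg=0xEF
After byte 3 (0xCD): reg=0xEE
After byte 4 (0x78): reg=0xEB
Register before byte 5: 0xEB
After XOR with byte 0xEF: 0x04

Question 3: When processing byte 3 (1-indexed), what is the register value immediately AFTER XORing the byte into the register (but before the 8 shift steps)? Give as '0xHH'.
Register before byte 3: 0xEF
Byte 3: 0xCD
0xEF XOR 0xCD = 0x22

Answer: 0x22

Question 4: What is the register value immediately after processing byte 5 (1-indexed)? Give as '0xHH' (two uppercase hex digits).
After byte 1 (0xCD): reg=0xC1
After byte 2 (0x3A): reg=0xEF
After byte 3 (0xCD): reg=0xEE
After byte 4 (0x78): reg=0xEB
After byte 5 (0xEF): reg=0x1C

Answer: 0x1C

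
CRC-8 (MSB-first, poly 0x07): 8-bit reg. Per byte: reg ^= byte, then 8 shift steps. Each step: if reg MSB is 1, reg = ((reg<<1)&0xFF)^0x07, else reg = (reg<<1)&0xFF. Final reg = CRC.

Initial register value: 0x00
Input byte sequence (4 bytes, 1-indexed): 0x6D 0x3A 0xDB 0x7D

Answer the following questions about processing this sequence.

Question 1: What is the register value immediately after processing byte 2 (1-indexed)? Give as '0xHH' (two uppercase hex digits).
After byte 1 (0x6D): reg=0x04
After byte 2 (0x3A): reg=0xBA

Answer: 0xBA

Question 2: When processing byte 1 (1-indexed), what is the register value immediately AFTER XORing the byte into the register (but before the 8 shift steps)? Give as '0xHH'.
Answer: 0x6D

Derivation:
Register before byte 1: 0x00
Byte 1: 0x6D
0x00 XOR 0x6D = 0x6D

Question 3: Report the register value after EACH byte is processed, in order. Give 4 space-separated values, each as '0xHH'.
0x04 0xBA 0x20 0x94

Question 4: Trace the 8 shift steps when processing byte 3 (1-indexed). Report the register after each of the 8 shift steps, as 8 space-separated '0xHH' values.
Answer: 0xC2 0x83 0x01 0x02 0x04 0x08 0x10 0x20

Derivation:
After byte 1 (0x6D): reg=0x04
After byte 2 (0x3A): reg=0xBA
Register before byte 3: 0xBA
After XOR with byte 0xDB: 0x61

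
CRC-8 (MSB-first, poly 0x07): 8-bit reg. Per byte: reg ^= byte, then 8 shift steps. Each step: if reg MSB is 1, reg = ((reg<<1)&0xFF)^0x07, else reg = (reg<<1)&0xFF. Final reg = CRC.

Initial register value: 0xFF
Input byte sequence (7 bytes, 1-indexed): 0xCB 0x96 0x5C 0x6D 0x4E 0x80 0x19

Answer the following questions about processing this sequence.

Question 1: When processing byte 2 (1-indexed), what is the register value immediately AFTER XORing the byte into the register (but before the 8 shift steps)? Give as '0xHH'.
Register before byte 2: 0x8C
Byte 2: 0x96
0x8C XOR 0x96 = 0x1A

Answer: 0x1A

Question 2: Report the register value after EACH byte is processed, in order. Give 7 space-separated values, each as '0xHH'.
0x8C 0x46 0x46 0xD1 0xD4 0xAB 0x17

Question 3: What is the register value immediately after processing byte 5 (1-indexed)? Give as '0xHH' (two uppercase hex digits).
Answer: 0xD4

Derivation:
After byte 1 (0xCB): reg=0x8C
After byte 2 (0x96): reg=0x46
After byte 3 (0x5C): reg=0x46
After byte 4 (0x6D): reg=0xD1
After byte 5 (0x4E): reg=0xD4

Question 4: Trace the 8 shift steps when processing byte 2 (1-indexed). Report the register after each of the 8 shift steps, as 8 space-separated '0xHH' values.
Answer: 0x34 0x68 0xD0 0xA7 0x49 0x92 0x23 0x46

Derivation:
After byte 1 (0xCB): reg=0x8C
Register before byte 2: 0x8C
After XOR with byte 0x96: 0x1A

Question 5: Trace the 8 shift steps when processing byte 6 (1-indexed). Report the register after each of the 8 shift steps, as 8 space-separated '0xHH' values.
After byte 1 (0xCB): reg=0x8C
After byte 2 (0x96): reg=0x46
After byte 3 (0x5C): reg=0x46
After byte 4 (0x6D): reg=0xD1
After byte 5 (0x4E): reg=0xD4
Register before byte 6: 0xD4
After XOR with byte 0x80: 0x54

Answer: 0xA8 0x57 0xAE 0x5B 0xB6 0x6B 0xD6 0xAB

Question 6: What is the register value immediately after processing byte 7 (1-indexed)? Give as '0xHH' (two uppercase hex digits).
Answer: 0x17

Derivation:
After byte 1 (0xCB): reg=0x8C
After byte 2 (0x96): reg=0x46
After byte 3 (0x5C): reg=0x46
After byte 4 (0x6D): reg=0xD1
After byte 5 (0x4E): reg=0xD4
After byte 6 (0x80): reg=0xAB
After byte 7 (0x19): reg=0x17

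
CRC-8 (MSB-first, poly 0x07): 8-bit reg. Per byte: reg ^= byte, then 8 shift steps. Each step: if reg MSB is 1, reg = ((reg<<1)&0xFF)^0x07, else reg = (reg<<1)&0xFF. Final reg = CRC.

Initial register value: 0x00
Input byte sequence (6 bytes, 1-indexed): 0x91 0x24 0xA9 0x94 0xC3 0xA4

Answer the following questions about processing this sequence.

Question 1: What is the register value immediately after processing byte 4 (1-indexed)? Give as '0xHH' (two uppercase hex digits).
After byte 1 (0x91): reg=0xFE
After byte 2 (0x24): reg=0x08
After byte 3 (0xA9): reg=0x6E
After byte 4 (0x94): reg=0xE8

Answer: 0xE8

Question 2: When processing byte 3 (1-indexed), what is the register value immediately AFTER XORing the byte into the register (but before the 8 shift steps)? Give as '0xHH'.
Answer: 0xA1

Derivation:
Register before byte 3: 0x08
Byte 3: 0xA9
0x08 XOR 0xA9 = 0xA1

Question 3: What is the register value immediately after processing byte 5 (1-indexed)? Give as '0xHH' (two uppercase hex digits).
After byte 1 (0x91): reg=0xFE
After byte 2 (0x24): reg=0x08
After byte 3 (0xA9): reg=0x6E
After byte 4 (0x94): reg=0xE8
After byte 5 (0xC3): reg=0xD1

Answer: 0xD1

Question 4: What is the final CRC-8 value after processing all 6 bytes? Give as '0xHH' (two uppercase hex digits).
Answer: 0x4C

Derivation:
After byte 1 (0x91): reg=0xFE
After byte 2 (0x24): reg=0x08
After byte 3 (0xA9): reg=0x6E
After byte 4 (0x94): reg=0xE8
After byte 5 (0xC3): reg=0xD1
After byte 6 (0xA4): reg=0x4C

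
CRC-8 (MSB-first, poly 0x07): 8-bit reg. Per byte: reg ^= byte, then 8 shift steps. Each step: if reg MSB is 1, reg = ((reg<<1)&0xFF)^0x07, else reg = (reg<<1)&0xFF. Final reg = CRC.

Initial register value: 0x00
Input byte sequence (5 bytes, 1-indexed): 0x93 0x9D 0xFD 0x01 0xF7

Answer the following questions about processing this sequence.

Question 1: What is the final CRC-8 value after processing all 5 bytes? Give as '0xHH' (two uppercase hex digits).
After byte 1 (0x93): reg=0xF0
After byte 2 (0x9D): reg=0x04
After byte 3 (0xFD): reg=0xE1
After byte 4 (0x01): reg=0xAE
After byte 5 (0xF7): reg=0x88

Answer: 0x88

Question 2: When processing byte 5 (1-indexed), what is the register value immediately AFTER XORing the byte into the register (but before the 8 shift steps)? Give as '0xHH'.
Answer: 0x59

Derivation:
Register before byte 5: 0xAE
Byte 5: 0xF7
0xAE XOR 0xF7 = 0x59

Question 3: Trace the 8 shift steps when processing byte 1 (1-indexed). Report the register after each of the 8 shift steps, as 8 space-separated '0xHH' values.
Answer: 0x21 0x42 0x84 0x0F 0x1E 0x3C 0x78 0xF0

Derivation:
Register before byte 1: 0x00
After XOR with byte 0x93: 0x93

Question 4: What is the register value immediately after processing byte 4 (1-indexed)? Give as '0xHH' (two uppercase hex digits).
Answer: 0xAE

Derivation:
After byte 1 (0x93): reg=0xF0
After byte 2 (0x9D): reg=0x04
After byte 3 (0xFD): reg=0xE1
After byte 4 (0x01): reg=0xAE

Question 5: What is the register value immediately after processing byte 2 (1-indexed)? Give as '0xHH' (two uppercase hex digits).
After byte 1 (0x93): reg=0xF0
After byte 2 (0x9D): reg=0x04

Answer: 0x04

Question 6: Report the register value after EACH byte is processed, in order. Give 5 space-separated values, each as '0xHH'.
0xF0 0x04 0xE1 0xAE 0x88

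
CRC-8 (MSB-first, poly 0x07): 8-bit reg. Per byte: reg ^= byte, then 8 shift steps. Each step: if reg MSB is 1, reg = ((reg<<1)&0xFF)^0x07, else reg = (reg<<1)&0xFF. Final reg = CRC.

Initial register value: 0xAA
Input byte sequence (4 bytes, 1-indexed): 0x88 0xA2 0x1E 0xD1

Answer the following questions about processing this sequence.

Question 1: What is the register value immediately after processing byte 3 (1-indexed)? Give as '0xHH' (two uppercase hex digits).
Answer: 0xFD

Derivation:
After byte 1 (0x88): reg=0xEE
After byte 2 (0xA2): reg=0xE3
After byte 3 (0x1E): reg=0xFD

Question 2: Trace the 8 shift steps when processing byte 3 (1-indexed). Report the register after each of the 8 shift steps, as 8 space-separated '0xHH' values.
Answer: 0xFD 0xFD 0xFD 0xFD 0xFD 0xFD 0xFD 0xFD

Derivation:
After byte 1 (0x88): reg=0xEE
After byte 2 (0xA2): reg=0xE3
Register before byte 3: 0xE3
After XOR with byte 0x1E: 0xFD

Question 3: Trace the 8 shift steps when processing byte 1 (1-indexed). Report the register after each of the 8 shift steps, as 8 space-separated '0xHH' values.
Register before byte 1: 0xAA
After XOR with byte 0x88: 0x22

Answer: 0x44 0x88 0x17 0x2E 0x5C 0xB8 0x77 0xEE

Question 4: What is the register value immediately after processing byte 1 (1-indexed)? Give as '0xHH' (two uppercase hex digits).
Answer: 0xEE

Derivation:
After byte 1 (0x88): reg=0xEE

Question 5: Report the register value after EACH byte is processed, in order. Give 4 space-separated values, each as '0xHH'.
0xEE 0xE3 0xFD 0xC4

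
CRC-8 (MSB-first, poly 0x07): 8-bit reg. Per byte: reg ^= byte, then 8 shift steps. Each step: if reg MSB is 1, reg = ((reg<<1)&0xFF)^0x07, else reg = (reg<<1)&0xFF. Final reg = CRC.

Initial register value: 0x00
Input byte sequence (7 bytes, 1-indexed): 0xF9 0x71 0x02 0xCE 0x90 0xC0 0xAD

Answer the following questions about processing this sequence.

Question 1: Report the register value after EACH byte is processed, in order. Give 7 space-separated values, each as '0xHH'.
0xE1 0xF9 0xEF 0xE7 0x42 0x87 0xD6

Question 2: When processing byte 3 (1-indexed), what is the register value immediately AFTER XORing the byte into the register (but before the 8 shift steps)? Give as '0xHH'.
Answer: 0xFB

Derivation:
Register before byte 3: 0xF9
Byte 3: 0x02
0xF9 XOR 0x02 = 0xFB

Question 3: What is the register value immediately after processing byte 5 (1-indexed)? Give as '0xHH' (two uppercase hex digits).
After byte 1 (0xF9): reg=0xE1
After byte 2 (0x71): reg=0xF9
After byte 3 (0x02): reg=0xEF
After byte 4 (0xCE): reg=0xE7
After byte 5 (0x90): reg=0x42

Answer: 0x42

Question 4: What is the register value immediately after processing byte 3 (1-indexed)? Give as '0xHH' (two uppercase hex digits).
Answer: 0xEF

Derivation:
After byte 1 (0xF9): reg=0xE1
After byte 2 (0x71): reg=0xF9
After byte 3 (0x02): reg=0xEF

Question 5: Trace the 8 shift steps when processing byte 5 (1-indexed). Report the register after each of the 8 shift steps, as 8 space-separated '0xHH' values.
After byte 1 (0xF9): reg=0xE1
After byte 2 (0x71): reg=0xF9
After byte 3 (0x02): reg=0xEF
After byte 4 (0xCE): reg=0xE7
Register before byte 5: 0xE7
After XOR with byte 0x90: 0x77

Answer: 0xEE 0xDB 0xB1 0x65 0xCA 0x93 0x21 0x42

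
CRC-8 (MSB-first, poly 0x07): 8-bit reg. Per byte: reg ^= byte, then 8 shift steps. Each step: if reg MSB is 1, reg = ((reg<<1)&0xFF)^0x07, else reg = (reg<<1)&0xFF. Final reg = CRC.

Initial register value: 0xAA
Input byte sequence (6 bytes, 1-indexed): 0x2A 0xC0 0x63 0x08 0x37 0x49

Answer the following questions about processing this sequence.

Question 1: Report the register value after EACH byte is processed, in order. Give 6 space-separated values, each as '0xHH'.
0x89 0xF8 0xC8 0x4E 0x68 0xE7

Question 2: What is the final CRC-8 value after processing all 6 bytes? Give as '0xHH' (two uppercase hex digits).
Answer: 0xE7

Derivation:
After byte 1 (0x2A): reg=0x89
After byte 2 (0xC0): reg=0xF8
After byte 3 (0x63): reg=0xC8
After byte 4 (0x08): reg=0x4E
After byte 5 (0x37): reg=0x68
After byte 6 (0x49): reg=0xE7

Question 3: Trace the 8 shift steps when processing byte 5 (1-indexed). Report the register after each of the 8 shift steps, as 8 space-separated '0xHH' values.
Answer: 0xF2 0xE3 0xC1 0x85 0x0D 0x1A 0x34 0x68

Derivation:
After byte 1 (0x2A): reg=0x89
After byte 2 (0xC0): reg=0xF8
After byte 3 (0x63): reg=0xC8
After byte 4 (0x08): reg=0x4E
Register before byte 5: 0x4E
After XOR with byte 0x37: 0x79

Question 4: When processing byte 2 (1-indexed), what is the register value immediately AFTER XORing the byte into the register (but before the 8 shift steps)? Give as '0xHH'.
Register before byte 2: 0x89
Byte 2: 0xC0
0x89 XOR 0xC0 = 0x49

Answer: 0x49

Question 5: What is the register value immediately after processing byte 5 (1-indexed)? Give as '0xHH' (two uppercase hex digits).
Answer: 0x68

Derivation:
After byte 1 (0x2A): reg=0x89
After byte 2 (0xC0): reg=0xF8
After byte 3 (0x63): reg=0xC8
After byte 4 (0x08): reg=0x4E
After byte 5 (0x37): reg=0x68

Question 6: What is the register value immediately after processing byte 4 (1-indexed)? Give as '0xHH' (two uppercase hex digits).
Answer: 0x4E

Derivation:
After byte 1 (0x2A): reg=0x89
After byte 2 (0xC0): reg=0xF8
After byte 3 (0x63): reg=0xC8
After byte 4 (0x08): reg=0x4E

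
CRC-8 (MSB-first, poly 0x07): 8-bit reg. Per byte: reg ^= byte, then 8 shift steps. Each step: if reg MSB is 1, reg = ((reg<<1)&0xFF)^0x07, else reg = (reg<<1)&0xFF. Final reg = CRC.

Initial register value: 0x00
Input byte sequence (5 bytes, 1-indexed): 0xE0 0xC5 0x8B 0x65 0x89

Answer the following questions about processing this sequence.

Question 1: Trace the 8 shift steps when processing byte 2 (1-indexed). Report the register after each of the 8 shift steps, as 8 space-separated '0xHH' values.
After byte 1 (0xE0): reg=0xAE
Register before byte 2: 0xAE
After XOR with byte 0xC5: 0x6B

Answer: 0xD6 0xAB 0x51 0xA2 0x43 0x86 0x0B 0x16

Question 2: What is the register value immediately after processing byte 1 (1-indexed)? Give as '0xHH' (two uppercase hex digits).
Answer: 0xAE

Derivation:
After byte 1 (0xE0): reg=0xAE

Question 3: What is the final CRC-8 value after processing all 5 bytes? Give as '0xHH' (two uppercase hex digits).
After byte 1 (0xE0): reg=0xAE
After byte 2 (0xC5): reg=0x16
After byte 3 (0x8B): reg=0xDA
After byte 4 (0x65): reg=0x34
After byte 5 (0x89): reg=0x3A

Answer: 0x3A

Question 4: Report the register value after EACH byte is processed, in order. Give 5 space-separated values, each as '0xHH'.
0xAE 0x16 0xDA 0x34 0x3A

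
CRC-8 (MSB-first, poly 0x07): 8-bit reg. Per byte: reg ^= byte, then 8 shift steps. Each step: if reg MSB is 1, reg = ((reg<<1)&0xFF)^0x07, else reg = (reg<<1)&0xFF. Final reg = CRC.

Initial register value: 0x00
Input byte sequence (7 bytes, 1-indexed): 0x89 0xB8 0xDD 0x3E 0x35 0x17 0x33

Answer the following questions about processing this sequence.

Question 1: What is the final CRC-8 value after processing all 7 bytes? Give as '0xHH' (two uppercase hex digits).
After byte 1 (0x89): reg=0xB6
After byte 2 (0xB8): reg=0x2A
After byte 3 (0xDD): reg=0xCB
After byte 4 (0x3E): reg=0xC5
After byte 5 (0x35): reg=0xDE
After byte 6 (0x17): reg=0x71
After byte 7 (0x33): reg=0xC9

Answer: 0xC9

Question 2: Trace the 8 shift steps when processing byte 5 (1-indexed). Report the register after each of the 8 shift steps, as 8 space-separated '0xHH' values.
Answer: 0xE7 0xC9 0x95 0x2D 0x5A 0xB4 0x6F 0xDE

Derivation:
After byte 1 (0x89): reg=0xB6
After byte 2 (0xB8): reg=0x2A
After byte 3 (0xDD): reg=0xCB
After byte 4 (0x3E): reg=0xC5
Register before byte 5: 0xC5
After XOR with byte 0x35: 0xF0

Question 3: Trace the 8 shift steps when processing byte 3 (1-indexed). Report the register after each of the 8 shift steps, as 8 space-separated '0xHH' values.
Answer: 0xE9 0xD5 0xAD 0x5D 0xBA 0x73 0xE6 0xCB

Derivation:
After byte 1 (0x89): reg=0xB6
After byte 2 (0xB8): reg=0x2A
Register before byte 3: 0x2A
After XOR with byte 0xDD: 0xF7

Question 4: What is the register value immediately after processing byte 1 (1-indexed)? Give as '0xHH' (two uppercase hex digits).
Answer: 0xB6

Derivation:
After byte 1 (0x89): reg=0xB6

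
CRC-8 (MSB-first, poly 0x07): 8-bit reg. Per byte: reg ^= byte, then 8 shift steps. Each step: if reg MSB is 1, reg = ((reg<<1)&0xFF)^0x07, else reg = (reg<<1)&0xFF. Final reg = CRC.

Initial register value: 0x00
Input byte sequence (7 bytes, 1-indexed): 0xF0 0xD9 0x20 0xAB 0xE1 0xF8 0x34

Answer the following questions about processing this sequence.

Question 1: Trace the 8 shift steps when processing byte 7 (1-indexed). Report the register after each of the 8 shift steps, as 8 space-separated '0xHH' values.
Answer: 0x89 0x15 0x2A 0x54 0xA8 0x57 0xAE 0x5B

Derivation:
After byte 1 (0xF0): reg=0xDE
After byte 2 (0xD9): reg=0x15
After byte 3 (0x20): reg=0x8B
After byte 4 (0xAB): reg=0xE0
After byte 5 (0xE1): reg=0x07
After byte 6 (0xF8): reg=0xF3
Register before byte 7: 0xF3
After XOR with byte 0x34: 0xC7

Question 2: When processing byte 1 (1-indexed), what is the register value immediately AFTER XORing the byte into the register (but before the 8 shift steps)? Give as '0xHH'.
Register before byte 1: 0x00
Byte 1: 0xF0
0x00 XOR 0xF0 = 0xF0

Answer: 0xF0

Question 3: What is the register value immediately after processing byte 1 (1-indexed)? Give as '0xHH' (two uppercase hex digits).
Answer: 0xDE

Derivation:
After byte 1 (0xF0): reg=0xDE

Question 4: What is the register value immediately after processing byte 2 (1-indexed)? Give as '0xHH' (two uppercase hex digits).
Answer: 0x15

Derivation:
After byte 1 (0xF0): reg=0xDE
After byte 2 (0xD9): reg=0x15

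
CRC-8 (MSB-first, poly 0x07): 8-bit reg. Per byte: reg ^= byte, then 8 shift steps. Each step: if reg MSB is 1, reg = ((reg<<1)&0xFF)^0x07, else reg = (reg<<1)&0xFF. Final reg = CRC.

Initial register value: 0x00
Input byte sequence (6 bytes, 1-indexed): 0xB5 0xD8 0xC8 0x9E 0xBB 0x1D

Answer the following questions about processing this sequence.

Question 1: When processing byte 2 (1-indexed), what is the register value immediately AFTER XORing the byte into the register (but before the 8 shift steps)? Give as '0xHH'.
Register before byte 2: 0x02
Byte 2: 0xD8
0x02 XOR 0xD8 = 0xDA

Answer: 0xDA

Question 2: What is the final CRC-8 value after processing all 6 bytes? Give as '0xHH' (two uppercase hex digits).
After byte 1 (0xB5): reg=0x02
After byte 2 (0xD8): reg=0x08
After byte 3 (0xC8): reg=0x4E
After byte 4 (0x9E): reg=0x3E
After byte 5 (0xBB): reg=0x92
After byte 6 (0x1D): reg=0xA4

Answer: 0xA4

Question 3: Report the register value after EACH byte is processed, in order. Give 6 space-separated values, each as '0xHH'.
0x02 0x08 0x4E 0x3E 0x92 0xA4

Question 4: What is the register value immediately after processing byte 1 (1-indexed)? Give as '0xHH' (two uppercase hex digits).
After byte 1 (0xB5): reg=0x02

Answer: 0x02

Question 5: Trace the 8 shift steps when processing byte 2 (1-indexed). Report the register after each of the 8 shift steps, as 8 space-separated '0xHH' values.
After byte 1 (0xB5): reg=0x02
Register before byte 2: 0x02
After XOR with byte 0xD8: 0xDA

Answer: 0xB3 0x61 0xC2 0x83 0x01 0x02 0x04 0x08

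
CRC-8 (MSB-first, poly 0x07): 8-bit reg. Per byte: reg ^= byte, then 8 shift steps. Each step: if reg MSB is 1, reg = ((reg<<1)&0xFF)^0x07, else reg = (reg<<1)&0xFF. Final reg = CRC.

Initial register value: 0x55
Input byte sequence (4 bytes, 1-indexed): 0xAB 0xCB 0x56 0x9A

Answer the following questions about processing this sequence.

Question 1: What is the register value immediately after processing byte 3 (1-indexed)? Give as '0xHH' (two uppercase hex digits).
Answer: 0x9F

Derivation:
After byte 1 (0xAB): reg=0xF4
After byte 2 (0xCB): reg=0xBD
After byte 3 (0x56): reg=0x9F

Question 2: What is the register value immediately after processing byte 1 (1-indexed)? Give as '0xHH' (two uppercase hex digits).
Answer: 0xF4

Derivation:
After byte 1 (0xAB): reg=0xF4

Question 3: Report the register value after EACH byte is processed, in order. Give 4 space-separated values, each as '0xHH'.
0xF4 0xBD 0x9F 0x1B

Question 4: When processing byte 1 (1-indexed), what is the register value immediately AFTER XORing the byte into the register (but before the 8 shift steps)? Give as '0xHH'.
Register before byte 1: 0x55
Byte 1: 0xAB
0x55 XOR 0xAB = 0xFE

Answer: 0xFE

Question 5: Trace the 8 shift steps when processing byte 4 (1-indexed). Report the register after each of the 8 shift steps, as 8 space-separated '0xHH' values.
After byte 1 (0xAB): reg=0xF4
After byte 2 (0xCB): reg=0xBD
After byte 3 (0x56): reg=0x9F
Register before byte 4: 0x9F
After XOR with byte 0x9A: 0x05

Answer: 0x0A 0x14 0x28 0x50 0xA0 0x47 0x8E 0x1B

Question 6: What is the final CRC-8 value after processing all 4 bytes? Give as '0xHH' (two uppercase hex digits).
Answer: 0x1B

Derivation:
After byte 1 (0xAB): reg=0xF4
After byte 2 (0xCB): reg=0xBD
After byte 3 (0x56): reg=0x9F
After byte 4 (0x9A): reg=0x1B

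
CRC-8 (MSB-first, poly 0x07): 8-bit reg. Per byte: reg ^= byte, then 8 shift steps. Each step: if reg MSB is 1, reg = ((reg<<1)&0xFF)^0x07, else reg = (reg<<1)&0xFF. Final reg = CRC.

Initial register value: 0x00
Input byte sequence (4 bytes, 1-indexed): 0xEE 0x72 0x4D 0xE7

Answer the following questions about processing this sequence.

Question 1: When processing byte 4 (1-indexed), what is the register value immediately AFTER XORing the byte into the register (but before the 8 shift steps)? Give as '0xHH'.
Register before byte 4: 0x8E
Byte 4: 0xE7
0x8E XOR 0xE7 = 0x69

Answer: 0x69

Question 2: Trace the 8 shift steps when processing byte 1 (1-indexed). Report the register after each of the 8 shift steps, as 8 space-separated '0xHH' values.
Answer: 0xDB 0xB1 0x65 0xCA 0x93 0x21 0x42 0x84

Derivation:
Register before byte 1: 0x00
After XOR with byte 0xEE: 0xEE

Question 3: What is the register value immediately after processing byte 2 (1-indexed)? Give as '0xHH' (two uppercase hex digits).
Answer: 0xCC

Derivation:
After byte 1 (0xEE): reg=0x84
After byte 2 (0x72): reg=0xCC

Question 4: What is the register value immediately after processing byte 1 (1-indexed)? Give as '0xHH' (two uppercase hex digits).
Answer: 0x84

Derivation:
After byte 1 (0xEE): reg=0x84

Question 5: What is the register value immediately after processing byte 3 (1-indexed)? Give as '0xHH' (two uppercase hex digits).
After byte 1 (0xEE): reg=0x84
After byte 2 (0x72): reg=0xCC
After byte 3 (0x4D): reg=0x8E

Answer: 0x8E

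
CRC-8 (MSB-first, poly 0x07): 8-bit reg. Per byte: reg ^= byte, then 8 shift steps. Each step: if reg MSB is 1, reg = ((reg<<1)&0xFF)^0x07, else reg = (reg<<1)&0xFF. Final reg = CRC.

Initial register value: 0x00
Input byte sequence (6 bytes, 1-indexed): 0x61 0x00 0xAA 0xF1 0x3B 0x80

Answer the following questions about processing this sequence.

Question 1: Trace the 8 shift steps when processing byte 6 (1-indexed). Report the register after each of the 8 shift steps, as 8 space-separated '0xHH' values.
Answer: 0x42 0x84 0x0F 0x1E 0x3C 0x78 0xF0 0xE7

Derivation:
After byte 1 (0x61): reg=0x20
After byte 2 (0x00): reg=0xE0
After byte 3 (0xAA): reg=0xF1
After byte 4 (0xF1): reg=0x00
After byte 5 (0x3B): reg=0xA1
Register before byte 6: 0xA1
After XOR with byte 0x80: 0x21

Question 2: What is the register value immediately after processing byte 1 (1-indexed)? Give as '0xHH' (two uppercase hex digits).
Answer: 0x20

Derivation:
After byte 1 (0x61): reg=0x20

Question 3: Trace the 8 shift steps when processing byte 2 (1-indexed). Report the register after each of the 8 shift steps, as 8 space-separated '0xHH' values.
After byte 1 (0x61): reg=0x20
Register before byte 2: 0x20
After XOR with byte 0x00: 0x20

Answer: 0x40 0x80 0x07 0x0E 0x1C 0x38 0x70 0xE0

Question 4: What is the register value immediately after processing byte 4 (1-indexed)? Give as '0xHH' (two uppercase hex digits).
After byte 1 (0x61): reg=0x20
After byte 2 (0x00): reg=0xE0
After byte 3 (0xAA): reg=0xF1
After byte 4 (0xF1): reg=0x00

Answer: 0x00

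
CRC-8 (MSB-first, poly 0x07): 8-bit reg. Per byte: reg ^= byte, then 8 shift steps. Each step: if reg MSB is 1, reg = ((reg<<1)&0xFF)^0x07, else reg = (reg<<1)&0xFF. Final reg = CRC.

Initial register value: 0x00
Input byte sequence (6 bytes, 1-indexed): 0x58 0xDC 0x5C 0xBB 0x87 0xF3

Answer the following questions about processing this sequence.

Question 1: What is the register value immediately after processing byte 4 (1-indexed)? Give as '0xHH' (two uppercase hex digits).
After byte 1 (0x58): reg=0x8F
After byte 2 (0xDC): reg=0xBE
After byte 3 (0x5C): reg=0xA0
After byte 4 (0xBB): reg=0x41

Answer: 0x41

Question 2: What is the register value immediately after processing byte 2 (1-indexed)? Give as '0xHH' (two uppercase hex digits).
Answer: 0xBE

Derivation:
After byte 1 (0x58): reg=0x8F
After byte 2 (0xDC): reg=0xBE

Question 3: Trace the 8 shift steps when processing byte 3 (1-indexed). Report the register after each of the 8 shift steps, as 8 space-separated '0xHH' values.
Answer: 0xC3 0x81 0x05 0x0A 0x14 0x28 0x50 0xA0

Derivation:
After byte 1 (0x58): reg=0x8F
After byte 2 (0xDC): reg=0xBE
Register before byte 3: 0xBE
After XOR with byte 0x5C: 0xE2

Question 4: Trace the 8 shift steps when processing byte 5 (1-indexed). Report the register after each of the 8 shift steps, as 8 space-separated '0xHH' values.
Answer: 0x8B 0x11 0x22 0x44 0x88 0x17 0x2E 0x5C

Derivation:
After byte 1 (0x58): reg=0x8F
After byte 2 (0xDC): reg=0xBE
After byte 3 (0x5C): reg=0xA0
After byte 4 (0xBB): reg=0x41
Register before byte 5: 0x41
After XOR with byte 0x87: 0xC6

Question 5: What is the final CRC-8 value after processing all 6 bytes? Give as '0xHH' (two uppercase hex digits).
After byte 1 (0x58): reg=0x8F
After byte 2 (0xDC): reg=0xBE
After byte 3 (0x5C): reg=0xA0
After byte 4 (0xBB): reg=0x41
After byte 5 (0x87): reg=0x5C
After byte 6 (0xF3): reg=0x44

Answer: 0x44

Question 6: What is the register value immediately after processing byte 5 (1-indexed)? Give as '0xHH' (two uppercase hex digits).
Answer: 0x5C

Derivation:
After byte 1 (0x58): reg=0x8F
After byte 2 (0xDC): reg=0xBE
After byte 3 (0x5C): reg=0xA0
After byte 4 (0xBB): reg=0x41
After byte 5 (0x87): reg=0x5C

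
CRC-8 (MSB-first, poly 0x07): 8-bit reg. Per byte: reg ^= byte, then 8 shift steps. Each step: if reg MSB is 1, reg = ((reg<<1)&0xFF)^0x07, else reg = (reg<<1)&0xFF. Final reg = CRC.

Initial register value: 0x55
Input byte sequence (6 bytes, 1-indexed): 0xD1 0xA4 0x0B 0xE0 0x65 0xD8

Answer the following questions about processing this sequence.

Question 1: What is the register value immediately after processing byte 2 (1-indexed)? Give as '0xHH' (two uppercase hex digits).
After byte 1 (0xD1): reg=0x95
After byte 2 (0xA4): reg=0x97

Answer: 0x97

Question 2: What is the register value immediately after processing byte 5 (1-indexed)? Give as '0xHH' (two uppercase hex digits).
After byte 1 (0xD1): reg=0x95
After byte 2 (0xA4): reg=0x97
After byte 3 (0x0B): reg=0xDD
After byte 4 (0xE0): reg=0xB3
After byte 5 (0x65): reg=0x2C

Answer: 0x2C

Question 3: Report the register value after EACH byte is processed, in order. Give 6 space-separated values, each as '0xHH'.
0x95 0x97 0xDD 0xB3 0x2C 0xC2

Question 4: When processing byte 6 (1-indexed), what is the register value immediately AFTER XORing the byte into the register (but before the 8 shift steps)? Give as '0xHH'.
Answer: 0xF4

Derivation:
Register before byte 6: 0x2C
Byte 6: 0xD8
0x2C XOR 0xD8 = 0xF4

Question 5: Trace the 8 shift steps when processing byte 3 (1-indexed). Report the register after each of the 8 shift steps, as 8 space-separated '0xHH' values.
Answer: 0x3F 0x7E 0xFC 0xFF 0xF9 0xF5 0xED 0xDD

Derivation:
After byte 1 (0xD1): reg=0x95
After byte 2 (0xA4): reg=0x97
Register before byte 3: 0x97
After XOR with byte 0x0B: 0x9C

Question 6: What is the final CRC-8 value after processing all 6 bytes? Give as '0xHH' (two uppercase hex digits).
After byte 1 (0xD1): reg=0x95
After byte 2 (0xA4): reg=0x97
After byte 3 (0x0B): reg=0xDD
After byte 4 (0xE0): reg=0xB3
After byte 5 (0x65): reg=0x2C
After byte 6 (0xD8): reg=0xC2

Answer: 0xC2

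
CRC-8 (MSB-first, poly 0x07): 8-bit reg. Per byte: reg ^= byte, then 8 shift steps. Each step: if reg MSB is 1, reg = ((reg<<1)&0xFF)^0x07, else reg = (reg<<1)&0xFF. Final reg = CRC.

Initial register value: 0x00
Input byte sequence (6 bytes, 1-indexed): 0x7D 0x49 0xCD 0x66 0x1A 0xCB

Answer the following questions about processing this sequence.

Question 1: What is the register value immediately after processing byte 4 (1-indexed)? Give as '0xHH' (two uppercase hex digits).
After byte 1 (0x7D): reg=0x74
After byte 2 (0x49): reg=0xB3
After byte 3 (0xCD): reg=0x7D
After byte 4 (0x66): reg=0x41

Answer: 0x41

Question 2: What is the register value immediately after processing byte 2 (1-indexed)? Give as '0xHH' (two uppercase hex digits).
Answer: 0xB3

Derivation:
After byte 1 (0x7D): reg=0x74
After byte 2 (0x49): reg=0xB3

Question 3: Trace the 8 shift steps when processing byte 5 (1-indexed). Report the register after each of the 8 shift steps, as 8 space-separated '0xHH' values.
Answer: 0xB6 0x6B 0xD6 0xAB 0x51 0xA2 0x43 0x86

Derivation:
After byte 1 (0x7D): reg=0x74
After byte 2 (0x49): reg=0xB3
After byte 3 (0xCD): reg=0x7D
After byte 4 (0x66): reg=0x41
Register before byte 5: 0x41
After XOR with byte 0x1A: 0x5B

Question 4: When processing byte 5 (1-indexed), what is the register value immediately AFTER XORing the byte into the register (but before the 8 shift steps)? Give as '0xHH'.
Register before byte 5: 0x41
Byte 5: 0x1A
0x41 XOR 0x1A = 0x5B

Answer: 0x5B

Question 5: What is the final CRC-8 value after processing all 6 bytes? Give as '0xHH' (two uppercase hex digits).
After byte 1 (0x7D): reg=0x74
After byte 2 (0x49): reg=0xB3
After byte 3 (0xCD): reg=0x7D
After byte 4 (0x66): reg=0x41
After byte 5 (0x1A): reg=0x86
After byte 6 (0xCB): reg=0xE4

Answer: 0xE4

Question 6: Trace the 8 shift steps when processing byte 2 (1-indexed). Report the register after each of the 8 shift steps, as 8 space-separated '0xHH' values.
Answer: 0x7A 0xF4 0xEF 0xD9 0xB5 0x6D 0xDA 0xB3

Derivation:
After byte 1 (0x7D): reg=0x74
Register before byte 2: 0x74
After XOR with byte 0x49: 0x3D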